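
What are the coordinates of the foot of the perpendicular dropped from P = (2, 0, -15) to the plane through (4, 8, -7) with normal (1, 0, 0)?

n = (1, 0, 0), |n|² = 1, and n·P − 4 = -2.
t = -2/1 = -2, so the foot is P − t·n = (2, 0, -15) − (-2)·(1, 0, 0) = (4, 0, -15).

(4, 0, -15)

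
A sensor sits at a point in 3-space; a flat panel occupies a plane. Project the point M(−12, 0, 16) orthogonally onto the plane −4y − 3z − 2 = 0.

(-12, -8, 10)

The perpendicular from M has direction n = (0, −4, −3): r = (−12, 0, 16) + λ(0, −4, −3).
Substitute into the plane: n·(M + λn) = 2 gives -48 + 25λ = 2, so λ = 2.
Foot = (−12, 0, 16) + 2·(0, −4, −3) = (−12, −8, 10).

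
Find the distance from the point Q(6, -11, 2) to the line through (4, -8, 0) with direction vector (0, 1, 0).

2√2

Direction vector d = (0, 1, 0).
AP = (2, -3, 2), and AP × d = (-2, 0, 2).
|AP × d|² = 8 and |d|² = 1, so the distance is √8 = 2√2.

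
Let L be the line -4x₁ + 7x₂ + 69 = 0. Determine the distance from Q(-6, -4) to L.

√65

The normal to the line is n = (-4, 7) with |n| = √65.
|n·Q − (-69)| = |-4 − (-69)| = 65, so the distance is 65/√65 = √65.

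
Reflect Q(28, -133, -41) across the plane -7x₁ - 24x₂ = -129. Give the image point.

n = (-7, -24, 0), |n|² = 625, n·Q − (-129) = 3125, so t = 3125/625 = 5.
Foot F = Q − 5·n = (63, -13, -41); the reflection is 2F − Q = (98, 107, -41).

(98, 107, -41)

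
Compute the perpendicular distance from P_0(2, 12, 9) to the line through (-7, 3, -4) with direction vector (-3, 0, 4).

3√34

Direction vector d = (-3, 0, 4).
AP = (9, 9, 13); AP·d = 25, |AP|² = 331, |d|² = 25.
distance² = |AP|² − (AP·d)²/|d|² = 331 − 625/25 = 306, so the distance is 3√34.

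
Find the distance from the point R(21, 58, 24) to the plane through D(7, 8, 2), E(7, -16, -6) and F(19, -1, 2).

22/13

DE = (0, -24, -8) and DF = (12, -9, 0), so a normal is n = DE × DF = (-72, -96, 288).
n = (-72, -96, 288); n·P − (-696) = 528; |n| = 312; distance = 528/312 = 22/13.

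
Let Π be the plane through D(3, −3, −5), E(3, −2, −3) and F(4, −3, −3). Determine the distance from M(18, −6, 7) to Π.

DE = (0, 1, 2) and DF = (1, 0, 2), so a normal is n = DE × DF = (2, 2, −1).
d = |2·18 + 2·(-6) + (-1)·7 − 5| / √(4 + 4 + 1) = |12| / 3 = 4.

4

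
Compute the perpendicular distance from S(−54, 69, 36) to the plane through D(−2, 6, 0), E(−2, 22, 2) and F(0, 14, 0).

DE = (0, 16, 2) and DF = (2, 8, 0), so a normal is n = DE × DF = (−16, 4, −32).
Then n·(−54, 69, 36) − 56 = −68.
|n| = √(256 + 16 + 1024) = 36, so the distance is |-68|/36 = 17/9.

17/9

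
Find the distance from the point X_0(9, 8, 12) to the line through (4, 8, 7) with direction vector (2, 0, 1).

√5

Direction vector d = (2, 0, 1).
AP = (5, 0, 5), and AP × d = (0, 5, 0).
|AP × d|² = 25 and |d|² = 5, so the distance is √(25/5) = √5.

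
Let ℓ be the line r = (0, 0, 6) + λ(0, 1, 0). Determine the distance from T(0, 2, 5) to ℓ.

1

Direction vector d = (0, 1, 0).
AP = (0, 2, -1), and AP × d = (1, 0, 0).
|AP × d|² = 1 and |d|² = 1, so the distance is √1 = 1.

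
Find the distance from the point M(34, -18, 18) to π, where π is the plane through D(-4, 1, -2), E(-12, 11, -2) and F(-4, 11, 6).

7√66/33

DE = (-8, 10, 0) and DF = (0, 10, 8), so a normal is n = DE × DF = (80, 64, -80).
Then n·(34, -18, 18) - (-96) = 224.
|n| = √(6400 + 4096 + 6400) = 16√66, so the distance is |224|/(16√66) = 14/√66.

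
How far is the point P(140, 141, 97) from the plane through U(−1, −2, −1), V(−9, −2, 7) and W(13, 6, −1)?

5

UV = (−8, 0, 8) and UW = (14, 8, 0), so a normal is n = UV × UW = (−64, 112, −64).
Then n·(140, 141, 97) − (−96) = 720.
|n| = √(4096 + 12544 + 4096) = 144, so the distance is |720|/144 = 5.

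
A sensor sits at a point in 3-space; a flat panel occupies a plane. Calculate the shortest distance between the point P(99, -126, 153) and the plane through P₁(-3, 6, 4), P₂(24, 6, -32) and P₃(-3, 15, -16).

3

P₁P₂ = (27, 0, -36) and P₁P₃ = (0, 9, -20), so a normal is n = P₁P₂ × P₁P₃ = (324, 540, 243).
Then n·(99, -126, 153) - 3240 = -2025.
|n| = √(104976 + 291600 + 59049) = 675, so the distance is |-2025|/675 = 3.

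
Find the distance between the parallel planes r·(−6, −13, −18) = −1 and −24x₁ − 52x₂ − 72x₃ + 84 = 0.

20/23

Divide the second equation by 4 to match normals: −6x₁ − 13x₂ − 18x₃ = -21.
Both planes have normal n = (−6, −13, −18), |n| = 23. Any point on the first plane is at distance |(-21) − (-1)|/|n| = 20/23 from the second.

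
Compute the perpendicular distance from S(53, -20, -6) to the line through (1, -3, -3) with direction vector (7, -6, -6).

√1066

Direction vector d = (7, -6, -6).
AP = (52, -17, -3), and AP × d = (84, 291, -193).
|AP × d|² = 128986 and |d|² = 121, so the distance is √(128986/121) = √1066.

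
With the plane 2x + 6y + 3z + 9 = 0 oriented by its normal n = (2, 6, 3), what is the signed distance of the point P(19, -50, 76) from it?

n·P − (-9) = -25.
|n| = 7, so the signed distance is -25/7.

-25/7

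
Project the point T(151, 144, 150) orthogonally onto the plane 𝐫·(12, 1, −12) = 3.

n = (12, 1, −12), |n|² = 289, and n·T − 3 = 153.
t = 153/289 = 9/17, so the foot is T − t·n = (151, 144, 150) − (9/17)·(12, 1, −12) = (2459/17, 2439/17, 2658/17).

(2459/17, 2439/17, 2658/17)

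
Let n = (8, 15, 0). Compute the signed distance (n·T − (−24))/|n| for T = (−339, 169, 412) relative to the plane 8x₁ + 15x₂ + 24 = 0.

-9

n·T − (-24) = -153.
|n| = 17, so the signed distance is -153/17 = -9.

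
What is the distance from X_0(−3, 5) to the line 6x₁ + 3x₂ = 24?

d = |6·(-3) + 3·5 − 24| / √(36 + 9) = |-27|/(3√5) = 9√5/5.

9√5/5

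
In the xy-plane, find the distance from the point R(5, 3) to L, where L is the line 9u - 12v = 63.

The normal to the line is n = (9, -12) with |n| = 15.
|n·R − 63| = |9 − 63| = 54, so the distance is 54/15 = 18/5.

18/5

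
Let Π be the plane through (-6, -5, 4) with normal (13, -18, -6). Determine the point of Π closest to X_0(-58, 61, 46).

The perpendicular from X_0 has direction n = (13, -18, -6): r = (-58, 61, 46) + t(13, -18, -6).
Substitute into the plane: n·(X_0 + tn) = -12 gives -2128 + 529t = -12, so t = 4.
Foot = (-58, 61, 46) + 4·(13, -18, -6) = (-6, -11, 22).

(-6, -11, 22)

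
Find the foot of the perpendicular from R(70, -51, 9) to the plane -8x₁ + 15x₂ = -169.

The perpendicular from R has direction n = (-8, 15, 0): r = (70, -51, 9) + μ(-8, 15, 0).
Substitute into the plane: n·(R + μn) = -169 gives -1325 + 289μ = -169, so μ = 4.
Foot = (70, -51, 9) + 4·(-8, 15, 0) = (38, 9, 9).

(38, 9, 9)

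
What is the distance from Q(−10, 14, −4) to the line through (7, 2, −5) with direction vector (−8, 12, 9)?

Direction vector d = (−8, 12, 9).
AP = (−17, 12, 1), and AP × d = (96, 145, −108).
|AP × d|² = 41905 and |d|² = 289, so the distance is √(41905/289) = √145.

√145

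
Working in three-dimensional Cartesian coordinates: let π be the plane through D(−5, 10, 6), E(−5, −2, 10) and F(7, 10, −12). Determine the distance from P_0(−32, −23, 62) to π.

27/11

DE = (0, −12, 4) and DF = (12, 0, −18), so a normal is n = DE × DF = (216, 48, 144).
Then n·(−32, −23, 62) − 264 = 648.
|n| = √(46656 + 2304 + 20736) = 264, so the distance is |648|/264 = 27/11.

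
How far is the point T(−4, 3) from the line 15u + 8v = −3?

d = |15·(-4) + 8·3 − (-3)| / √(225 + 64) = |-33|/17 = 33/17.

33/17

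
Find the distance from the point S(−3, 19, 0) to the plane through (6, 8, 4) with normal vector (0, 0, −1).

The plane has equation n·(r − (6, 8, 4)) = 0, i.e. n·r = -4.
Then n·(−3, 19, 0) − (−4) = 4.
|n| = √(0 + 0 + 1) = 1, so the distance is |4|/1 = 4.

4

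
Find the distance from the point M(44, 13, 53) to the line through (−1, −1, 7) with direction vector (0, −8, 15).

Direction vector d = (0, −8, 15).
AP = (45, 14, 46), and AP × d = (578, −675, −360).
|AP × d|² = 919309 and |d|² = 289, so the distance is √(919309/289) = √3181.

√3181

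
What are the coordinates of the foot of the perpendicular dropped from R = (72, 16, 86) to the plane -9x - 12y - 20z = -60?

n = (-9, -12, -20), |n|² = 625, and n·R − (-60) = -2500.
t = -2500/625 = -4, so the foot is R − t·n = (72, 16, 86) − (-4)·(-9, -12, -20) = (36, -32, 6).

(36, -32, 6)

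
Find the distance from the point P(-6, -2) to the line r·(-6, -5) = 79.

The normal to the line is n = (-6, -5) with |n| = √61.
|n·P − 79| = |46 − 79| = 33, so the distance is 33/√61 = 33√61/61.

33√61/61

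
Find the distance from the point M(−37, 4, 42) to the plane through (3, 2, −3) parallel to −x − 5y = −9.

15√26/13

Parallel planes share the normal n = (−1, −5, 0); since (3, 2, −3) lies on the plane, its equation is −x − 5y = -13.
n = (−1, −5, 0); n·P − (-13) = 30; |n| = √26; distance = 30/√26 = 15√26/13.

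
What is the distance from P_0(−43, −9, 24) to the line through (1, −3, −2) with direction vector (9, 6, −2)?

2√178

Direction vector d = (9, 6, −2).
AP = (−44, −6, 26); AP·d = -484, |AP|² = 2648, |d|² = 121.
distance² = |AP|² − (AP·d)²/|d|² = 2648 − 234256/121 = 712, so the distance is 2√178.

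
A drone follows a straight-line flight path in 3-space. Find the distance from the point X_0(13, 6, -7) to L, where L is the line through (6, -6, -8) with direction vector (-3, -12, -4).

5

Direction vector d = (-3, -12, -4).
AP = (7, 12, 1), and AP × d = (-36, 25, -48).
|AP × d|² = 4225 and |d|² = 169, so the distance is √(4225/169) = √25 = 5.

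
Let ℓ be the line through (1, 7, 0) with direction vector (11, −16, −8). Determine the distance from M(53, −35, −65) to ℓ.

√1637

Direction vector d = (11, −16, −8).
AP = (52, −42, −65), and AP × d = (−704, −299, −370).
|AP × d|² = 721917 and |d|² = 441, so the distance is √(721917/441) = √1637.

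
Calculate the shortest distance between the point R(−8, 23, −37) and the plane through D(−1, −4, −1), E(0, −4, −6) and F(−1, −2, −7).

DE = (1, 0, −5) and DF = (0, 2, −6), so a normal is n = DE × DF = (10, 6, 2).
d = |10·(-8) + 6·23 + 2·(-37) − (-36)| / √(100 + 36 + 4) = |20| / (2√35) = 10/√35.

2√35/7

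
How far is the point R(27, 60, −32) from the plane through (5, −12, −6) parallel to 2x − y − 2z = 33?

Parallel planes share the normal n = (2, −1, −2); since (5, −12, −6) lies on the plane, its equation is 2x − y − 2z = 34.
Then n·(27, 60, −32) − 34 = 24.
|n| = √(4 + 1 + 4) = 3, so the distance is |24|/3 = 8.

8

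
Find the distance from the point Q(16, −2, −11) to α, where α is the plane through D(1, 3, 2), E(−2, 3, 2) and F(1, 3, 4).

5

DE = (−3, 0, 0) and DF = (0, 0, 2), so a normal is n = DE × DF = (0, 6, 0).
d = |6·(-2) − 18| / √(0 + 36 + 0) = |-30| / 6 = 5.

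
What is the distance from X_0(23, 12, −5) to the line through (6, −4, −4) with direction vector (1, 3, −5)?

√406

Direction vector d = (1, 3, −5).
AP = (17, 16, −1), and AP × d = (−77, 84, 35).
|AP × d|² = 14210 and |d|² = 35, so the distance is √(14210/35) = √406.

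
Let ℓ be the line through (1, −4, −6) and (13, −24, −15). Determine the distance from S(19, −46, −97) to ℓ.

A direction vector is d = (12, −20, −9).
AP = (18, −42, −91); AP·d = 1875, |AP|² = 10369, |d|² = 625.
distance² = |AP|² − (AP·d)²/|d|² = 10369 − 3515625/625 = 4744, so the distance is 2√1186.

2√1186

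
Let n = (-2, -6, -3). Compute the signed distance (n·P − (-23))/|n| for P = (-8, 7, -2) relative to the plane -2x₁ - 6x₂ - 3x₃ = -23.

3/7

n·P − (-23) = 3.
|n| = 7, so the signed distance is 3/7.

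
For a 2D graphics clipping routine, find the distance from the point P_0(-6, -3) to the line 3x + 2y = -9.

15√13/13

d = |3·(-6) + 2·(-3) − (-9)| / √(9 + 4) = |-15|/√13 = 15/√13.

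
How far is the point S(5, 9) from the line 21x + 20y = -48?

The normal to the line is n = (21, 20) with |n| = 29.
|n·S − (-48)| = |285 − (-48)| = 333, so the distance is 333/29.

333/29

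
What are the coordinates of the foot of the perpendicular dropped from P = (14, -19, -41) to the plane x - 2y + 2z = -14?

(142/9, -203/9, -337/9)

The perpendicular from P has direction n = (1, -2, 2): r = (14, -19, -41) + λ(1, -2, 2).
Substitute into the plane: n·(P + λn) = -14 gives -30 + 9λ = -14, so λ = 16/9.
Foot = (14, -19, -41) + (16/9)·(1, -2, 2) = (142/9, -203/9, -337/9).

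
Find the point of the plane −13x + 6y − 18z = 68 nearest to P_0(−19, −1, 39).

(-32, 5, 21)

The perpendicular from P_0 has direction n = (−13, 6, −18): r = (−19, −1, 39) + t(−13, 6, −18).
Substitute into the plane: n·(P_0 + tn) = 68 gives -461 + 529t = 68, so t = 1.
Foot = (−19, −1, 39) + 1·(−13, 6, −18) = (−32, 5, 21).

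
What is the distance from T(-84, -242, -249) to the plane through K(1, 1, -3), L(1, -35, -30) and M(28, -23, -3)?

5

KL = (0, -36, -27) and KM = (27, -24, 0), so a normal is n = KL × KM = (-648, -729, 972).
Then n·(-84, -242, -249) - (-4293) = -6885.
|n| = √(419904 + 531441 + 944784) = 1377, so the distance is |-6885|/1377 = 5.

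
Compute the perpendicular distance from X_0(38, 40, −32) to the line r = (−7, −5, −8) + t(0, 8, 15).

3√514

Direction vector d = (0, 8, 15).
AP = (45, 45, −24); AP·d = 0, |AP|² = 4626, |d|² = 289.
distance² = |AP|² − (AP·d)²/|d|² = 4626 − 0/289 = 4626, so the distance is 3√514.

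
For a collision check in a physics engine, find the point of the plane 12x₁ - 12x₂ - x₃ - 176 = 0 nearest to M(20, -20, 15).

The perpendicular from M has direction n = (12, -12, -1): r = (20, -20, 15) + t(12, -12, -1).
Substitute into the plane: n·(M + tn) = 176 gives 465 + 289t = 176, so t = -1.
Foot = (20, -20, 15) + (-1)·(12, -12, -1) = (8, -8, 16).

(8, -8, 16)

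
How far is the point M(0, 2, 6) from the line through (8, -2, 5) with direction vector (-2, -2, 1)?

6√2

Direction vector d = (-2, -2, 1).
AP = (-8, 4, 1); AP·d = 9, |AP|² = 81, |d|² = 9.
distance² = |AP|² − (AP·d)²/|d|² = 81 − 81/9 = 72, so the distance is 6√2.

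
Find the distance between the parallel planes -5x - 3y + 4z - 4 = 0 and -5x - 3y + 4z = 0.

Both planes have normal n = (-5, -3, 4), |n| = 5√2. Any point on the first plane is at distance |0 − 4|/|n| = 4/(5√2) = 2√2/5 from the second.

2√2/5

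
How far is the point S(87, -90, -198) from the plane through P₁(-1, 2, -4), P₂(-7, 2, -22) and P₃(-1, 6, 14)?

8

P₁P₂ = (-6, 0, -18) and P₁P₃ = (0, 4, 18), so a normal is n = P₁P₂ × P₁P₃ = (72, 108, -24).
d = |72·87 + 108·(-90) + (-24)·(-198) − 240| / √(5184 + 11664 + 576) = |1056| / 132 = 8.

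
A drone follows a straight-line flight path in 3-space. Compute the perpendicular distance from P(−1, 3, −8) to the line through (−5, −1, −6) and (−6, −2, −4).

A direction vector is d = (−1, −1, 2).
AP = (4, 4, −2), and AP × d = (6, −6, 0).
|AP × d|² = 72 and |d|² = 6, so the distance is √(72/6) = √12 = 2√3.

2√3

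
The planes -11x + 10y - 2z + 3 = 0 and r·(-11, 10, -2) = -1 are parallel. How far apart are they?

2/15

With common normal n = (-11, 10, -2) (|n| = 15), the distance is |(-3) − (-1)|/|n| = 2/15.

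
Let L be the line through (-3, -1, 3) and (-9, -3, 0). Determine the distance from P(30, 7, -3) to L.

A direction vector is d = (-6, -2, -3).
AP = (33, 8, -6), and AP × d = (-36, 135, -18).
|AP × d|² = 19845 and |d|² = 49, so the distance is √(19845/49) = √405 = 9√5.

9√5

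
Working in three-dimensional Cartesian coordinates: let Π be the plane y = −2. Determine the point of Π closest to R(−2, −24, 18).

n = (0, 1, 0), |n|² = 1, and n·R − (-2) = -22.
t = -22/1 = -22, so the foot is R − t·n = (−2, −24, 18) − (-22)·(0, 1, 0) = (−2, −2, 18).

(-2, -2, 18)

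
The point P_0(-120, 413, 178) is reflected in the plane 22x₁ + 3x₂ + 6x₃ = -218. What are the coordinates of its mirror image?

With n = (22, 3, 6), the signed offset is (n·P_0 − (-218))/|n|² = -115/529 = -5/23.
P_0' = P_0 − 2t·n = (-120, 413, 178) − (-10/23)·(22, 3, 6) = (-2540/23, 9529/23, 4154/23).

(-2540/23, 9529/23, 4154/23)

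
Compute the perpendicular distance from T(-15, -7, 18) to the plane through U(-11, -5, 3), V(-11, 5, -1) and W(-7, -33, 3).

1

UV = (0, 10, -4) and UW = (4, -28, 0), so a normal is n = UV × UW = (-112, -16, -40).
Then n·(-15, -7, 18) - 1192 = -120.
|n| = √(12544 + 256 + 1600) = 120, so the distance is |-120|/120 = 1.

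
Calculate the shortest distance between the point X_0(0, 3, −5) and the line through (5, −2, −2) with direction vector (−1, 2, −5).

√29

Direction vector d = (−1, 2, −5).
AP = (−5, 5, −3), and AP × d = (−19, −22, −5).
|AP × d|² = 870 and |d|² = 30, so the distance is √(870/30) = √29.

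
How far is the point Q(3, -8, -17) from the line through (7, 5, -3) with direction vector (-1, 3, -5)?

√346

Direction vector d = (-1, 3, -5).
AP = (-4, -13, -14); AP·d = 35, |AP|² = 381, |d|² = 35.
distance² = |AP|² − (AP·d)²/|d|² = 381 − 1225/35 = 346, so the distance is √346.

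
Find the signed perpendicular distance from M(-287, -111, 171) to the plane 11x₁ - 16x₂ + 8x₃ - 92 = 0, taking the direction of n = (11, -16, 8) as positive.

-5

n·M − 92 = -105.
|n| = 21, so the signed distance is -105/21 = -5.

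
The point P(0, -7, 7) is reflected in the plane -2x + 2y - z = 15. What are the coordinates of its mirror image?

(-16, 9, -1)

n = (-2, 2, -1), |n|² = 9, n·P − 15 = -36, so t = -36/9 = -4.
Foot F = P − (-4)·n = (-8, 1, 3); the reflection is 2F − P = (-16, 9, -1).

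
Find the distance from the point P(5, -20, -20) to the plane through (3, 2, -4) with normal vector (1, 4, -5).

The plane has equation n·(r − (3, 2, -4)) = 0, i.e. n·r = 31.
n = (1, 4, -5); n·P − 31 = -6; |n| = √42; distance = 6/√42.

√42/7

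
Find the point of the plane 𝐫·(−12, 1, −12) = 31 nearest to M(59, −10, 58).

(-1, -5, -2)

The perpendicular from M has direction n = (−12, 1, −12): r = (59, −10, 58) + t(−12, 1, −12).
Substitute into the plane: n·(M + tn) = 31 gives -1414 + 289t = 31, so t = 5.
Foot = (59, −10, 58) + 5·(−12, 1, −12) = (−1, −5, −2).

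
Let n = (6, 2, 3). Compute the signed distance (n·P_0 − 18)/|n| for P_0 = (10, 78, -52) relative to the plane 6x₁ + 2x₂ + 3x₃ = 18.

n·P_0 − 18 = 42.
|n| = 7, so the signed distance is 42/7 = 6.

6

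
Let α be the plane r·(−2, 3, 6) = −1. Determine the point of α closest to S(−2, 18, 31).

n = (−2, 3, 6), |n|² = 49, and n·S − (-1) = 245.
t = 245/49 = 5, so the foot is S − t·n = (−2, 18, 31) − 5·(−2, 3, 6) = (8, 3, 1).

(8, 3, 1)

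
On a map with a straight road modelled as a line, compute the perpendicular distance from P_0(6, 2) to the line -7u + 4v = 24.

The normal to the line is n = (-7, 4) with |n| = √65.
|n·P_0 − 24| = |-34 − 24| = 58, so the distance is 58/√65.

58/√65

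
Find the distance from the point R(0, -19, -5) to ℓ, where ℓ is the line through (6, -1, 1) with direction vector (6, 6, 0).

6√3

Direction vector d = (6, 6, 0).
AP = (-6, -18, -6); AP·d = -144, |AP|² = 396, |d|² = 72.
distance² = |AP|² − (AP·d)²/|d|² = 396 − 20736/72 = 108, so the distance is 6√3.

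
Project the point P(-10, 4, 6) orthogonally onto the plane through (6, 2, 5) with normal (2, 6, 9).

n = (2, 6, 9), |n|² = 121, and n·P − 69 = -11.
t = -11/121 = -1/11, so the foot is P − t·n = (-10, 4, 6) − (-1/11)·(2, 6, 9) = (-108/11, 50/11, 75/11).

(-108/11, 50/11, 75/11)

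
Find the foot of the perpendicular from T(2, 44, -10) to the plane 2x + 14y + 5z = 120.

(-2, 16, -20)

The perpendicular from T has direction n = (2, 14, 5): r = (2, 44, -10) + λ(2, 14, 5).
Substitute into the plane: n·(T + λn) = 120 gives 570 + 225λ = 120, so λ = -2.
Foot = (2, 44, -10) + (-2)·(2, 14, 5) = (-2, 16, -20).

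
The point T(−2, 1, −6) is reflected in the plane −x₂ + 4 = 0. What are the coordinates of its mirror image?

(-2, 7, -6)

With n = (0, −1, 0), the signed offset is (n·T − (-4))/|n|² = 3/1 = 3.
T' = T − 2t·n = (−2, 1, −6) − 6·(0, −1, 0) = (−2, 7, −6).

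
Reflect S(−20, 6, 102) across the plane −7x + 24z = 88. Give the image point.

(36, 6, -90)

n = (−7, 0, 24), |n|² = 625, n·S − 88 = 2500, so t = 2500/625 = 4.
Foot F = S − 4·n = (8, 6, 6); the reflection is 2F − S = (36, 6, −90).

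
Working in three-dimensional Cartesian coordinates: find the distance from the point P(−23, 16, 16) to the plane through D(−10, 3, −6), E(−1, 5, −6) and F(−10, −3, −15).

1

DE = (9, 2, 0) and DF = (0, −6, −9), so a normal is n = DE × DF = (−18, 81, −54).
d = |(-18)·(-23) + 81·16 + (-54)·16 − 747| / √(324 + 6561 + 2916) = |99| / 99 = 1.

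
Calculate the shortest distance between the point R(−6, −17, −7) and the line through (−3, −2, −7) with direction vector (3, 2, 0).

Direction vector d = (3, 2, 0).
AP = (−3, −15, 0); AP·d = -39, |AP|² = 234, |d|² = 13.
distance² = |AP|² − (AP·d)²/|d|² = 234 − 1521/13 = 117, so the distance is 3√13.

3√13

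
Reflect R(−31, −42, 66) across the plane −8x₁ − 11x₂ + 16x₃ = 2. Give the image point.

With n = (−8, −11, 16), the signed offset is (n·R − 2)/|n|² = 1764/441 = 4.
R' = R − 2t·n = (−31, −42, 66) − 8·(−8, −11, 16) = (33, 46, −62).

(33, 46, -62)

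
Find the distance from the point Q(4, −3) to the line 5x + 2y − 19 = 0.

The normal to the line is n = (5, 2) with |n| = √29.
|n·Q − 19| = |14 − 19| = 5, so the distance is 5/√29.

5√29/29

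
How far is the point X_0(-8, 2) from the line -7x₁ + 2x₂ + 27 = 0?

d = |(-7)·(-8) + 2·2 − (-27)| / √(49 + 4) = |87|/√53 = 87√53/53.

87√53/53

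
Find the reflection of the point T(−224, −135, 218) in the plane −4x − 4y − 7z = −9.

(-232, -143, 204)

With n = (−4, −4, −7), the signed offset is (n·T − (-9))/|n|² = -81/81 = -1.
T' = T − 2t·n = (−224, −135, 218) − (-2)·(−4, −4, −7) = (−232, −143, 204).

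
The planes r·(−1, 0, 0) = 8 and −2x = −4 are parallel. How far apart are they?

10

Divide the second equation by 2 to match normals: −x = -2.
With common normal n = (−1, 0, 0) (|n| = 1), the distance is |8 − (-2)|/|n| = 10/1 = 10.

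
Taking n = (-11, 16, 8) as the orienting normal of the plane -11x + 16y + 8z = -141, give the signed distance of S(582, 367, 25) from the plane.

n·S − (-141) = -189.
|n| = 21, so the signed distance is -189/21 = -9.

-9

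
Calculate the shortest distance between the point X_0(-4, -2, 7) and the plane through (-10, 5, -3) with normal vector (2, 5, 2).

The plane has equation n·(r − (-10, 5, -3)) = 0, i.e. n·r = -1.
d = |2·(-4) + 5·(-2) + 2·7 − (-1)| / √(4 + 25 + 4) = |-3| / √33 = 3/√33.

3/√33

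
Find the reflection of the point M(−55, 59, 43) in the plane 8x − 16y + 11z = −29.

With n = (8, −16, 11), the signed offset is (n·M − (-29))/|n|² = -882/441 = -2.
M' = M − 2t·n = (−55, 59, 43) − (-4)·(8, −16, 11) = (−23, −5, 87).

(-23, -5, 87)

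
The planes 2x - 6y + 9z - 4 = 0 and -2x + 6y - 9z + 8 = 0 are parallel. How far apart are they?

4/11

Divide the second equation by -1 to match normals: 2x - 6y + 9z = 8.
With common normal n = (2, -6, 9) (|n| = 11), the distance is |4 − 8|/|n| = 4/11.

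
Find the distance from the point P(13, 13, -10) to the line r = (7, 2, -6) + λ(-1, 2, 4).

Direction vector d = (-1, 2, 4).
AP = (6, 11, -4); AP·d = 0, |AP|² = 173, |d|² = 21.
distance² = |AP|² − (AP·d)²/|d|² = 173 − 0/21 = 173, so the distance is √173.

√173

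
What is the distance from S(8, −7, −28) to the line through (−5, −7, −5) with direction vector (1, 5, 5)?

Direction vector d = (1, 5, 5).
AP = (13, 0, −23); AP·d = -102, |AP|² = 698, |d|² = 51.
distance² = |AP|² − (AP·d)²/|d|² = 698 − 10404/51 = 494, so the distance is √494.

√494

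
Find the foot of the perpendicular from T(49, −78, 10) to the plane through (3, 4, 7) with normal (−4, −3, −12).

(645/13, -1008/13, 154/13)

The perpendicular from T has direction n = (−4, −3, −12): r = (49, −78, 10) + λ(−4, −3, −12).
Substitute into the plane: n·(T + λn) = -108 gives -82 + 169λ = -108, so λ = -2/13.
Foot = (49, −78, 10) + (-2/13)·(−4, −3, −12) = (645/13, −1008/13, 154/13).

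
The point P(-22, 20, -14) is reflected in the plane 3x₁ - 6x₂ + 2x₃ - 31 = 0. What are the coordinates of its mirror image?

n = (3, -6, 2), |n|² = 49, n·P − 31 = -245, so t = -245/49 = -5.
Foot F = P − (-5)·n = (-7, -10, -4); the reflection is 2F − P = (8, -40, 6).

(8, -40, 6)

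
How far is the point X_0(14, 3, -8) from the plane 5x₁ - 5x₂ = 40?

3/√2

d = |5·14 + (-5)·3 − 40| / √(25 + 25 + 0) = |15| / (5√2) = 3√2/2.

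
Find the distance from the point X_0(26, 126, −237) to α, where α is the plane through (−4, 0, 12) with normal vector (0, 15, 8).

6

The plane has equation n·(r − (−4, 0, 12)) = 0, i.e. n·r = 96.
Then n·(26, 126, −237) − 96 = −102.
|n| = √(0 + 225 + 64) = 17, so the distance is |-102|/17 = 6.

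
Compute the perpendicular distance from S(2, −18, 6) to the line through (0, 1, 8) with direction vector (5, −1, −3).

√334

Direction vector d = (5, −1, −3).
AP = (2, −19, −2); AP·d = 35, |AP|² = 369, |d|² = 35.
distance² = |AP|² − (AP·d)²/|d|² = 369 − 1225/35 = 334, so the distance is √334.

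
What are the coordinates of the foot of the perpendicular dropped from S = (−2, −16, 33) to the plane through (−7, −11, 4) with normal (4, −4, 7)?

(-14, -4, 12)

n = (4, −4, 7), |n|² = 81, and n·S − 44 = 243.
t = 243/81 = 3, so the foot is S − t·n = (−2, −16, 33) − 3·(4, −4, 7) = (−14, −4, 12).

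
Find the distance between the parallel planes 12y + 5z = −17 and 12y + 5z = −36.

19/13

With common normal n = (0, 12, 5) (|n| = 13), the distance is |(-17) − (-36)|/|n| = 19/13.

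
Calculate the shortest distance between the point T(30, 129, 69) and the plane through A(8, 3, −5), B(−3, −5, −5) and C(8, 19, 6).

AB = (−11, −8, 0) and AC = (0, 16, 11), so a normal is n = AB × AC = (−88, 121, −176).
Then n·(30, 129, 69) − 539 = 286.
|n| = √(7744 + 14641 + 30976) = 231, so the distance is |286|/231 = 26/21.

26/21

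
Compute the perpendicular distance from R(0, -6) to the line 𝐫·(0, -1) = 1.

The normal to the line is n = (0, -1) with |n| = 1.
|n·R − 1| = |6 − 1| = 5, so the distance is 5/1 = 5.

5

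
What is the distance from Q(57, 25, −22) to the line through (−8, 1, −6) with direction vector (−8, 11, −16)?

√5057

Direction vector d = (−8, 11, −16).
AP = (65, 24, −16); AP·d = 0, |AP|² = 5057, |d|² = 441.
distance² = |AP|² − (AP·d)²/|d|² = 5057 − 0/441 = 5057, so the distance is √5057.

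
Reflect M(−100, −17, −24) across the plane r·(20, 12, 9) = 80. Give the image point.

n = (20, 12, 9), |n|² = 625, n·M − 80 = -2500, so t = -2500/625 = -4.
Foot F = M − (-4)·n = (−20, 31, 12); the reflection is 2F − M = (60, 79, 48).

(60, 79, 48)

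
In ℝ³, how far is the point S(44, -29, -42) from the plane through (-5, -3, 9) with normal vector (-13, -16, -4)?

The plane has equation n·(r − (-5, -3, 9)) = 0, i.e. n·r = 77.
n = (-13, -16, -4); n·P − 77 = -17; |n| = 21; distance = 17/21.

17/21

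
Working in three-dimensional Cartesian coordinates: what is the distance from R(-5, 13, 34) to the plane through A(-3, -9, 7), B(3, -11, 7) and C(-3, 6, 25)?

AB = (6, -2, 0) and AC = (0, 15, 18), so a normal is n = AB × AC = (-36, -108, 90).
Then n·(-5, 13, 34) - 1710 = 126.
|n| = √(1296 + 11664 + 8100) = 18√65, so the distance is |126|/(18√65) = 7√65/65.

7/√65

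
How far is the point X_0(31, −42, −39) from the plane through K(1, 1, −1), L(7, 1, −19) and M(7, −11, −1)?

25/7

KL = (6, 0, −18) and KM = (6, −12, 0), so a normal is n = KL × KM = (−216, −108, −72).
d = |(-216)·31 + (-108)·(-42) + (-72)·(-39) − (-252)| / √(46656 + 11664 + 5184) = |900| / 252 = 25/7.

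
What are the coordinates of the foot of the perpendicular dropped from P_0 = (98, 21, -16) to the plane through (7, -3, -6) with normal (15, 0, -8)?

The perpendicular from P_0 has direction n = (15, 0, -8): r = (98, 21, -16) + t(15, 0, -8).
Substitute into the plane: n·(P_0 + tn) = 153 gives 1598 + 289t = 153, so t = -5.
Foot = (98, 21, -16) + (-5)·(15, 0, -8) = (23, 21, 24).

(23, 21, 24)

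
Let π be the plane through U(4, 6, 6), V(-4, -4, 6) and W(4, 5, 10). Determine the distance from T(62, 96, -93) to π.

UV = (-8, -10, 0) and UW = (0, -1, 4), so a normal is n = UV × UW = (-40, 32, 8).
d = |(-40)·62 + 32·96 + 8·(-93) − 80| / √(1600 + 1024 + 64) = |-232| / (8√42) = 29/√42.

29√42/42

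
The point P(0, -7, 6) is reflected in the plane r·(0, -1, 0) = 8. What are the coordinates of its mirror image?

(0, -9, 6)

n = (0, -1, 0), |n|² = 1, n·P − 8 = -1, so t = -1/1 = -1.
Foot F = P − (-1)·n = (0, -8, 6); the reflection is 2F − P = (0, -9, 6).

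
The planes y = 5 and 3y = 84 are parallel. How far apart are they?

23

Divide the second equation by 3 to match normals: y = 28.
With common normal n = (0, 1, 0) (|n| = 1), the distance is |5 − 28|/|n| = 23/1 = 23.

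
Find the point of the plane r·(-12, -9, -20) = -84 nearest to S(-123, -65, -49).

(-63, -20, 51)

n = (-12, -9, -20), |n|² = 625, and n·S − (-84) = 3125.
t = 3125/625 = 5, so the foot is S − t·n = (-123, -65, -49) − 5·(-12, -9, -20) = (-63, -20, 51).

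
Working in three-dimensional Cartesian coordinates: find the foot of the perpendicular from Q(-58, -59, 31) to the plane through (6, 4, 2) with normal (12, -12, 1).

The perpendicular from Q has direction n = (12, -12, 1): r = (-58, -59, 31) + μ(12, -12, 1).
Substitute into the plane: n·(Q + μn) = 26 gives 43 + 289μ = 26, so μ = -1/17.
Foot = (-58, -59, 31) + (-1/17)·(12, -12, 1) = (-998/17, -991/17, 526/17).

(-998/17, -991/17, 526/17)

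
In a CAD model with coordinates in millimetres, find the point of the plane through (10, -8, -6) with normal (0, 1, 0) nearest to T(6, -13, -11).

n = (0, 1, 0), |n|² = 1, and n·T − (-8) = -5.
t = -5/1 = -5, so the foot is T − t·n = (6, -13, -11) − (-5)·(0, 1, 0) = (6, -8, -11).

(6, -8, -11)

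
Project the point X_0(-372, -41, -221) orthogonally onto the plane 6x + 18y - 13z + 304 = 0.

The perpendicular from X_0 has direction n = (6, 18, -13): r = (-372, -41, -221) + μ(6, 18, -13).
Substitute into the plane: n·(X_0 + μn) = -304 gives -97 + 529μ = -304, so μ = -9/23.
Foot = (-372, -41, -221) + (-9/23)·(6, 18, -13) = (-8610/23, -1105/23, -4966/23).

(-8610/23, -1105/23, -4966/23)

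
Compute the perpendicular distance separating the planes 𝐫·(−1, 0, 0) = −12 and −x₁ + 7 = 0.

With common normal n = (−1, 0, 0) (|n| = 1), the distance is |(-12) − (-7)|/|n| = 5/1 = 5.

5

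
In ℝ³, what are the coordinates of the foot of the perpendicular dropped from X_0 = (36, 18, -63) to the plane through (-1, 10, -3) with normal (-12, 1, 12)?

(-12, 22, -15)

n = (-12, 1, 12), |n|² = 289, and n·X_0 − (-14) = -1156.
t = -1156/289 = -4, so the foot is X_0 − t·n = (36, 18, -63) − (-4)·(-12, 1, 12) = (-12, 22, -15).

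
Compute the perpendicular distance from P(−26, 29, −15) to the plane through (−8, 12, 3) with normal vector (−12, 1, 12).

1

The plane has equation n·(r − (−8, 12, 3)) = 0, i.e. n·r = 144.
Then n·(−26, 29, −15) − 144 = 17.
|n| = √(144 + 1 + 144) = 17, so the distance is |17|/17 = 1.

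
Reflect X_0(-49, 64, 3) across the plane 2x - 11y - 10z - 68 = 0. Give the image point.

With n = (2, -11, -10), the signed offset is (n·X_0 − 68)/|n|² = -900/225 = -4.
X_0' = X_0 − 2t·n = (-49, 64, 3) − (-8)·(2, -11, -10) = (-33, -24, -77).

(-33, -24, -77)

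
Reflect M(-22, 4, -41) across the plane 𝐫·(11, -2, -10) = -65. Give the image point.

With n = (11, -2, -10), the signed offset is (n·M − (-65))/|n|² = 225/225 = 1.
M' = M − 2t·n = (-22, 4, -41) − 2·(11, -2, -10) = (-44, 8, -21).

(-44, 8, -21)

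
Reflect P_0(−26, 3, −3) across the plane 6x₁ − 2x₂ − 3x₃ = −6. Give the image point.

With n = (6, −2, −3), the signed offset is (n·P_0 − (-6))/|n|² = -147/49 = -3.
P_0' = P_0 − 2t·n = (−26, 3, −3) − (-6)·(6, −2, −3) = (10, −9, −21).

(10, -9, -21)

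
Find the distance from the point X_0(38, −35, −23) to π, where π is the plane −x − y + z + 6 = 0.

20√3/3

d = |(-1)·38 + (-1)·(-35) + 1·(-23) − (-6)| / √(1 + 1 + 1) = |-20| / √3 = 20/√3.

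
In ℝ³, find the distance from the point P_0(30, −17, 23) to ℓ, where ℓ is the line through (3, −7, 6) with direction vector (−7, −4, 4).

Direction vector d = (−7, −4, 4).
AP = (27, −10, 17), and AP × d = (28, −227, −178).
|AP × d|² = 83997 and |d|² = 81, so the distance is √(83997/81) = √1037.

√1037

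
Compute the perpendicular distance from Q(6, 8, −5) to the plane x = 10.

4

Normal vector n = (1, 0, 0), and n·(6, 8, −5) − 10 = −4.
|n| = √(1 + 0 + 0) = 1, so the distance is |-4|/1 = 4.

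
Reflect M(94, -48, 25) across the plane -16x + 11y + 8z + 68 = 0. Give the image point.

(-34, 40, 89)

With n = (-16, 11, 8), the signed offset is (n·M − (-68))/|n|² = -1764/441 = -4.
M' = M − 2t·n = (94, -48, 25) − (-8)·(-16, 11, 8) = (-34, 40, 89).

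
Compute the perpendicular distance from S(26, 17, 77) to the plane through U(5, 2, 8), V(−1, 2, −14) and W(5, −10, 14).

3/23

UV = (−6, 0, −22) and UW = (0, −12, 6), so a normal is n = UV × UW = (−264, 36, 72).
Then n·(26, 17, 77) − (−672) = −36.
|n| = √(69696 + 1296 + 5184) = 276, so the distance is |-36|/276 = 3/23.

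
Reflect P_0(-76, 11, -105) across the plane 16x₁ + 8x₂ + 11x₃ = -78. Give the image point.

(84, 91, 5)

n = (16, 8, 11), |n|² = 441, n·P_0 − (-78) = -2205, so t = -2205/441 = -5.
Foot F = P_0 − (-5)·n = (4, 51, -50); the reflection is 2F − P_0 = (84, 91, 5).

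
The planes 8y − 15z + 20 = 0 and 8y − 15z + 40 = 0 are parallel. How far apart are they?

20/17

With common normal n = (0, 8, −15) (|n| = 17), the distance is |(-20) − (-40)|/|n| = 20/17.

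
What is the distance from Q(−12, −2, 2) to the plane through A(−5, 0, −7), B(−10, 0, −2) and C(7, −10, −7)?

√86/43

AB = (−5, 0, 5) and AC = (12, −10, 0), so a normal is n = AB × AC = (50, 60, 50).
Then n·(−12, −2, 2) − (−600) = −20.
|n| = √(2500 + 3600 + 2500) = 10√86, so the distance is |-20|/(10√86) = 2/√86.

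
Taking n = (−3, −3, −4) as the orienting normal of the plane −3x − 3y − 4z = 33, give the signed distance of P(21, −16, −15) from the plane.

n·P − 33 = 12.
|n| = √34, so the signed distance is 12/√34.

12/√34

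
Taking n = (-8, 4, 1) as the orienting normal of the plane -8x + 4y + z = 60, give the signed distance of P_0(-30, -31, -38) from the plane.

2

n·P_0 − 60 = 18.
|n| = 9, so the signed distance is 18/9 = 2.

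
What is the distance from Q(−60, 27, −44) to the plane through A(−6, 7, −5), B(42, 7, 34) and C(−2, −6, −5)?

AB = (48, 0, 39) and AC = (4, −13, 0), so a normal is n = AB × AC = (507, 156, −624).
n = (507, 156, −624); n·P − 1170 = 78; |n| = 819; distance = 78/819 = 2/21.

2/21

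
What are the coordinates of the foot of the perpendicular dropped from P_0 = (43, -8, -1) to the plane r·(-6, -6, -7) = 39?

n = (-6, -6, -7), |n|² = 121, and n·P_0 − 39 = -242.
t = -242/121 = -2, so the foot is P_0 − t·n = (43, -8, -1) − (-2)·(-6, -6, -7) = (31, -20, -15).

(31, -20, -15)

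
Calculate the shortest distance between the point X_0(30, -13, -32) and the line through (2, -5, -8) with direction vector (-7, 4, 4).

8√2

Direction vector d = (-7, 4, 4).
AP = (28, -8, -24); AP·d = -324, |AP|² = 1424, |d|² = 81.
distance² = |AP|² − (AP·d)²/|d|² = 1424 − 104976/81 = 128, so the distance is 8√2.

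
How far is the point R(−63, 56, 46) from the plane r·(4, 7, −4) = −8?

4

Normal vector n = (4, 7, −4), and n·(−63, 56, 46) − (−8) = −36.
|n| = √(16 + 49 + 16) = 9, so the distance is |-36|/9 = 4.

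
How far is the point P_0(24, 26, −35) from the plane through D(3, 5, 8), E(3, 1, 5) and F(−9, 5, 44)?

DE = (0, −4, −3) and DF = (−12, 0, 36), so a normal is n = DE × DF = (−144, 36, −48).
d = |(-144)·24 + 36·26 + (-48)·(-35) − (-636)| / √(20736 + 1296 + 2304) = |-204| / 156 = 17/13.

17/13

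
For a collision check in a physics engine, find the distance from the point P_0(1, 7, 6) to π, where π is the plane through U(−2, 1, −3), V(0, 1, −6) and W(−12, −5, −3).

UV = (2, 0, −3) and UW = (−10, −6, 0), so a normal is n = UV × UW = (−18, 30, −12).
n = (−18, 30, −12); n·P − 102 = 18; |n| = 6√38; distance = 18/(6√38) = 3/√38.

3√38/38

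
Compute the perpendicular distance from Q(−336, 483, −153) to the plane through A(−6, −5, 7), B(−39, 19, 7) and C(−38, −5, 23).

8

AB = (−33, 24, 0) and AC = (−32, 0, 16), so a normal is n = AB × AC = (384, 528, 768).
Then n·(−336, 483, −153) − 432 = 8064.
|n| = √(147456 + 278784 + 589824) = 1008, so the distance is |8064|/1008 = 8.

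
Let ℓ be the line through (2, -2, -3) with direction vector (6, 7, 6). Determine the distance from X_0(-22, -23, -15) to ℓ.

6√2

Direction vector d = (6, 7, 6).
AP = (-24, -21, -12), and AP × d = (-42, 72, -42).
|AP × d|² = 8712 and |d|² = 121, so the distance is √(8712/121) = √72 = 6√2.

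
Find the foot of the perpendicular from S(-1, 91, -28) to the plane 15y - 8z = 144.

n = (0, 15, -8), |n|² = 289, and n·S − 144 = 1445.
t = 1445/289 = 5, so the foot is S − t·n = (-1, 91, -28) − 5·(0, 15, -8) = (-1, 16, 12).

(-1, 16, 12)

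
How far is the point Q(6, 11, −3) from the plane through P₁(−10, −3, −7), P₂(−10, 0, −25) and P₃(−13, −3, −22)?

8/√62

P₁P₂ = (0, 3, −18) and P₁P₃ = (−3, 0, −15), so a normal is n = P₁P₂ × P₁P₃ = (−45, 54, 9).
Then n·(6, 11, −3) − 225 = 72.
|n| = √(2025 + 2916 + 81) = 9√62, so the distance is |72|/(9√62) = 4√62/31.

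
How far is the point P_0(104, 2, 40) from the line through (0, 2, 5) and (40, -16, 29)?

√2041

A direction vector is d = (40, -18, 24).
AP = (104, 0, 35); AP·d = 5000, |AP|² = 12041, |d|² = 2500.
distance² = |AP|² − (AP·d)²/|d|² = 12041 − 25000000/2500 = 2041, so the distance is √2041.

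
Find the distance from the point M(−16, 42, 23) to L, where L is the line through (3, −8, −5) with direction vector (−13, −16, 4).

Direction vector d = (−13, −16, 4).
AP = (−19, 50, 28); AP·d = -441, |AP|² = 3645, |d|² = 441.
distance² = |AP|² − (AP·d)²/|d|² = 3645 − 194481/441 = 3204, so the distance is 6√89.

6√89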